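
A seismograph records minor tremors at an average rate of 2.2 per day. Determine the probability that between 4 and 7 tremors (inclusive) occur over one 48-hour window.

Over the interval, μ = 2.2 × 2 = 4.4 (a 48-hour window = 2 days).
P(4 ≤ N ≤ 7) = Σ_{j=4}^{7} e^(−4.4) · 4.4^j/j! ≈ 0.5620.

0.5620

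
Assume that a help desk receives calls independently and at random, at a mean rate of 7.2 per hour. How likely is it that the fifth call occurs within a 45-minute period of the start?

0.6267

Over the interval, μ = 7.2 × 0.75 = 5.4 (a 45-minute period = 0.75 hours).
The fifth arrival falls in the interval iff at least 5 events occur there: P(S_5 ≤ t) = P(N ≥ 5) = 1 − P(N ≤ 4) ≈ 0.6267.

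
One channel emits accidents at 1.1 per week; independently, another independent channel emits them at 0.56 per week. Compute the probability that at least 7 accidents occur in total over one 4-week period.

0.4954

Independent Poisson processes superpose: combined rate λ = 1.1 + 0.56 = 1.66 per week.
Over the interval, μ = 1.66 × 4 = 6.64 (a 4-week period = 4 weeks).
P(N ≥ 7) = 1 − P(N ≤ 6) ≈ 0.4954.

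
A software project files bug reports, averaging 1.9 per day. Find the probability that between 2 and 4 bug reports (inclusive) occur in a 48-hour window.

0.5605

Over the interval, μ = 1.9 × 2 = 3.8 (a 48-hour window = 2 days).
P(2 ≤ N ≤ 4) = Σ_{j=2}^{4} e^(−3.8) · 3.8^j/j! ≈ 0.5605.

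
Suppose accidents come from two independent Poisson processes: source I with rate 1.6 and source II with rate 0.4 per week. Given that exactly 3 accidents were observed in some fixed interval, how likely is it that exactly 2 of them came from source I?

0.3840

Given the total, each event is independently from source I with probability p = λ_I/(λ_I+λ_II) = 1.6/2 = 0.8000.
So K ~ Binomial(3, 1.6/2): P(K = 2) = C(3,2) · (1.6/2)^2 · (0.4/2)^1 ≈ 0.3840.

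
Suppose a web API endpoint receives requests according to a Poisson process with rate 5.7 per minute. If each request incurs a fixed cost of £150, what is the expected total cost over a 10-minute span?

£8550

E[N] = 5.7 × 10 = 57 (a 10-minute span = 10 minutes); E[cost] = 57 × £150 = £8550.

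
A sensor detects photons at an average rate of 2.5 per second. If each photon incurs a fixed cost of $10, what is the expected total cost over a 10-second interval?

$250

E[N] = 2.5 × 10 = 25 (a 10-second interval = 10 seconds); E[cost] = 25 × $10 = $250.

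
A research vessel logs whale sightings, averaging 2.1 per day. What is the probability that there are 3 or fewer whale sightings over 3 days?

Over the interval, μ = 2.1 × 3 = 6.3 (3 days).
P(N ≤ 3) = Σ_{j=0}^{3} e^(−μ) μ^j/j! ≈ 0.1264.

0.1264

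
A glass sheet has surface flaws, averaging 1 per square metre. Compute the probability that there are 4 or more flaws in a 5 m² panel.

0.7350

Over the interval, μ = 1 × 5 = 5 (a 5 m² panel = 5 square metres).
P(N ≥ 4) = 1 − P(N ≤ 3) = 1 − Σ_{j=0}^{3} e^(−μ) μ^j/j! ≈ 0.7350.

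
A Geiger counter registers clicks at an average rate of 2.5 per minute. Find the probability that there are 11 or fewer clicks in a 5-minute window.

0.4058

Over the interval, μ = 2.5 × 5 = 12.5 (a 5-minute window = 5 minutes).
P(N ≤ 11) = Σ_{j=0}^{11} e^(−μ) μ^j/j! ≈ 0.4058.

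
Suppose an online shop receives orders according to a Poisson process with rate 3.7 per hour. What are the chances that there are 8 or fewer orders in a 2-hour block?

0.6757

Over the interval, μ = 3.7 × 2 = 7.4 (a 2-hour block = 2 hours).
P(N ≤ 8) = Σ_{j=0}^{8} e^(−μ) μ^j/j! ≈ 0.6757.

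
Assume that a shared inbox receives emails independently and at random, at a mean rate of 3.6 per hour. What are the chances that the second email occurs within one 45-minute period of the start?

Over the interval, μ = 3.6 × 0.75 = 2.7 (a 45-minute period = 0.75 hours).
The second arrival falls in the interval iff at least 2 events occur there: P(S_2 ≤ t) = P(N ≥ 2) = 1 − P(N ≤ 1) ≈ 0.7513.

0.7513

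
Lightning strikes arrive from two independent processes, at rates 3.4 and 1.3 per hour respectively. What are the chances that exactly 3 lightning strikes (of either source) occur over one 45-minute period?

Independent Poisson processes superpose: combined rate λ = 3.4 + 1.3 = 4.7 per hour.
Over the interval, μ = 4.7 × 0.75 = 3.525 (a 45-minute period = 0.75 hours).
P(N = 3) = e^(−3.525) · 3.525^3/3! ≈ 0.2150.

0.2150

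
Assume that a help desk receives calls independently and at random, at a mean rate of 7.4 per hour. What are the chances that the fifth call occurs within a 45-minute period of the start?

0.6502

Over the interval, μ = 7.4 × 0.75 = 5.55 (a 45-minute period = 0.75 hours).
The fifth arrival falls in the interval iff at least 5 events occur there: P(S_5 ≤ t) = P(N ≥ 5) = 1 − P(N ≤ 4) ≈ 0.6502.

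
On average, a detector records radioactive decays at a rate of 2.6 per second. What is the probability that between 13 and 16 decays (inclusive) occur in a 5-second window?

0.3724

Over the interval, μ = 2.6 × 5 = 13 (a 5-second window = 5 seconds).
P(13 ≤ N ≤ 16) = Σ_{j=13}^{16} e^(−13) · 13^j/j! ≈ 0.3724.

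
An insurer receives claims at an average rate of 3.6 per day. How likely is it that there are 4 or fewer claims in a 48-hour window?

0.1555

Over the interval, μ = 3.6 × 2 = 7.2 (a 48-hour window = 2 days).
P(N ≤ 4) = Σ_{j=0}^{4} e^(−μ) μ^j/j! ≈ 0.1555.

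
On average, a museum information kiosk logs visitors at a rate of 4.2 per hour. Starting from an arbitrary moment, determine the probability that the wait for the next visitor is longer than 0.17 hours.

0.4897

The wait for the next event is exponential with rate λ = 4.2 per hour.
P(T > 0.17) = e^(−λt) = e^(−4.2 × 0.17) = e^(−0.714) ≈ 0.4897.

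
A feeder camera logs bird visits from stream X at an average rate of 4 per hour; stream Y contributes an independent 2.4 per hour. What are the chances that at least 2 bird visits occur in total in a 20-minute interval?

0.6289

Independent Poisson processes superpose: combined rate λ = 4 + 2.4 = 6.4 per hour.
Over the interval, μ = 6.4 × 1/3 ≈ 2.13333 (a 20-minute interval = 1/3 hours).
P(N ≥ 2) = 1 − P(N ≤ 1) ≈ 0.6289.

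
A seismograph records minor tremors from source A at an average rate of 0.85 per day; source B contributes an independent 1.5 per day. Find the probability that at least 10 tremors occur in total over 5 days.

Independent Poisson processes superpose: combined rate λ = 0.85 + 1.5 = 2.35 per day.
Over the interval, μ = 2.35 × 5 = 11.75 (5 days).
P(N ≥ 10) = 1 − P(N ≤ 9) ≈ 0.7351.

0.7351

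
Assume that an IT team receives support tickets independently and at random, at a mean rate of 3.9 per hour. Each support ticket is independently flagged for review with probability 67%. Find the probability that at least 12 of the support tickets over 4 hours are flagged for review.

0.3556

Thinning: the support tickets that are flagged for review themselves form a Poisson process with rate 0.67 × 3.9 = 2.613 per hour.
Over the interval, μ = 2.613 × 4 = 10.452 (4 hours).
P(N ≥ 12) = 1 − P(N ≤ 11) ≈ 0.3556.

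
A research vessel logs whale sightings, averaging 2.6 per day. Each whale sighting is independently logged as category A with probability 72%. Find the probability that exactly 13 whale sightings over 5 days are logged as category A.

Thinning: the whale sightings that are logged as category A themselves form a Poisson process with rate 0.72 × 2.6 = 1.872 per day.
Over the interval, μ = 1.872 × 5 = 9.36 (5 days).
P(N = 13) = e^(−9.36) · 9.36^13/13! ≈ 0.0585.

0.0585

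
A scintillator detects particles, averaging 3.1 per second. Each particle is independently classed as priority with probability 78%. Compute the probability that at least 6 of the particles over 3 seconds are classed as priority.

Thinning: the particles that are classed as priority themselves form a Poisson process with rate 0.78 × 3.1 = 2.418 per second.
Over the interval, μ = 2.418 × 3 = 7.254 (3 seconds).
P(N ≥ 6) = 1 − P(N ≤ 5) ≈ 0.7305.

0.7305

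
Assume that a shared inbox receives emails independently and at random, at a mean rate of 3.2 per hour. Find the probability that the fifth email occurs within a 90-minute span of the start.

0.5237

Over the interval, μ = 3.2 × 1.5 = 4.8 (a 90-minute span = 1.5 hours).
The fifth arrival falls in the interval iff at least 5 events occur there: P(S_5 ≤ t) = P(N ≥ 5) = 1 − P(N ≤ 4) ≈ 0.5237.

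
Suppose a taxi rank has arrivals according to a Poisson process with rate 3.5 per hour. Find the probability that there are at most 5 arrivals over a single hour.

0.8576

With mean μ = 3.5 per hour,
P(N ≤ 5) = Σ_{j=0}^{5} e^(−μ) μ^j/j! ≈ 0.8576.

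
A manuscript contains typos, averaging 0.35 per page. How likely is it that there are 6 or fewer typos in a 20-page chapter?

Over the interval, μ = 0.35 × 20 = 7 (a 20-page chapter = 20 pages).
P(N ≤ 6) = Σ_{j=0}^{6} e^(−μ) μ^j/j! ≈ 0.4497.

0.4497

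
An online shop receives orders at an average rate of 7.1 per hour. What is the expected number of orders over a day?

E[N] = λt = 7.1 × 24 = 170.4 (a day = 24 hours).

170.4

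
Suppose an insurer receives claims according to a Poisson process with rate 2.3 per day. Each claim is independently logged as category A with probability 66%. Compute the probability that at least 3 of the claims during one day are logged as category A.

Thinning: the claims that are logged as category A themselves form a Poisson process with rate 0.66 × 2.3 = 1.518 per day.
So μ = 1.518.
P(N ≥ 3) = 1 − P(N ≤ 2) ≈ 0.1957.

0.1957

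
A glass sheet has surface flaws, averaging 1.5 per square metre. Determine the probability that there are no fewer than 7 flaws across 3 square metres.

0.1689

Over the interval, μ = 1.5 × 3 = 4.5 (3 square metres).
P(N ≥ 7) = 1 − P(N ≤ 6) = 1 − Σ_{j=0}^{6} e^(−μ) μ^j/j! ≈ 0.1689.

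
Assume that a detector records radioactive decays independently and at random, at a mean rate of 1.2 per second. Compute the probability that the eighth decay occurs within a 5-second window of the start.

0.2560

Over the interval, μ = 1.2 × 5 = 6 (a 5-second window = 5 seconds).
The eighth arrival falls in the interval iff at least 8 events occur there: P(S_8 ≤ t) = P(N ≥ 8) = 1 − P(N ≤ 7) ≈ 0.2560.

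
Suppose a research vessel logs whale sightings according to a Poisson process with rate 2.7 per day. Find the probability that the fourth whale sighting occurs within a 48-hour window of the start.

0.7867

Over the interval, μ = 2.7 × 2 = 5.4 (a 48-hour window = 2 days).
The fourth arrival falls in the interval iff at least 4 events occur there: P(S_4 ≤ t) = P(N ≥ 4) = 1 − P(N ≤ 3) ≈ 0.7867.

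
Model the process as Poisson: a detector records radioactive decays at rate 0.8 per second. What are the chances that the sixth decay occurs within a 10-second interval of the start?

Over the interval, μ = 0.8 × 10 = 8 (a 10-second interval = 10 seconds).
The sixth arrival falls in the interval iff at least 6 events occur there: P(S_6 ≤ t) = P(N ≥ 6) = 1 − P(N ≤ 5) ≈ 0.8088.

0.8088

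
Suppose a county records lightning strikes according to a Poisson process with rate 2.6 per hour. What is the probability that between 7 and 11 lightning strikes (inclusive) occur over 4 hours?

0.5436

Over the interval, μ = 2.6 × 4 = 10.4 (4 hours).
P(7 ≤ N ≤ 11) = Σ_{j=7}^{11} e^(−10.4) · 10.4^j/j! ≈ 0.5436.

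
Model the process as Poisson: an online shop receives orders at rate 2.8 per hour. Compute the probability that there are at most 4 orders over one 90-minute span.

0.5898

Over the interval, μ = 2.8 × 1.5 = 4.2 (a 90-minute span = 1.5 hours).
P(N ≤ 4) = Σ_{j=0}^{4} e^(−μ) μ^j/j! ≈ 0.5898.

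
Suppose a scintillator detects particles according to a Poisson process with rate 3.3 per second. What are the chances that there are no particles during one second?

0.0369

With mean μ = 3.3 per second,
P(N = 0) = e^(−μ) μ^0/0! = e^(−3.3) · 3.3^0/1 ≈ 0.0369.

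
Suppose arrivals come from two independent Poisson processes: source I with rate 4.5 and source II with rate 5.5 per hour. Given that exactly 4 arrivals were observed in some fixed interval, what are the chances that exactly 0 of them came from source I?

0.0915

Given the total, each event is independently from source I with probability p = λ_I/(λ_I+λ_II) = 4.5/10 = 0.4500.
So K ~ Binomial(4, 4.5/10): P(K = 0) = C(4,0) · (4.5/10)^0 · (5.5/10)^4 ≈ 0.0915.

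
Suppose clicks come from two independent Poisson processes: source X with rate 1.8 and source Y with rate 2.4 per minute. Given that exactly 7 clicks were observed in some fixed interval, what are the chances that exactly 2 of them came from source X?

Given the total, each event is independently from source X with probability p = λ_X/(λ_X+λ_Y) = 1.8/4.2 ≈ 0.4286.
So K ~ Binomial(7, 1.8/4.2): P(K = 2) = C(7,2) · (1.8/4.2)^2 · (2.4/4.2)^5 ≈ 0.2350.

0.2350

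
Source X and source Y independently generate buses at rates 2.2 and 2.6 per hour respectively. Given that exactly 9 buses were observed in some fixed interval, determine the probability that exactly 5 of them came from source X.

0.2194

Given the total, each event is independently from source X with probability p = λ_X/(λ_X+λ_Y) = 2.2/4.8 ≈ 0.4583.
So K ~ Binomial(9, 2.2/4.8): P(K = 5) = C(9,5) · (2.2/4.8)^5 · (2.6/4.8)^4 ≈ 0.2194.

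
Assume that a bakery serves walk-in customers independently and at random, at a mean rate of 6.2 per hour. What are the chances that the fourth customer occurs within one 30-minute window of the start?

0.3752

Over the interval, μ = 6.2 × 0.5 = 3.1 (a 30-minute window = 0.5 hours).
The fourth arrival falls in the interval iff at least 4 events occur there: P(S_4 ≤ t) = P(N ≥ 4) = 1 − P(N ≤ 3) ≈ 0.3752.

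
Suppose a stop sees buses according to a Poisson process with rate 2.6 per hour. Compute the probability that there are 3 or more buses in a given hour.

With mean μ = 2.6 per hour,
P(N ≥ 3) = 1 − P(N ≤ 2) = 1 − Σ_{j=0}^{2} e^(−μ) μ^j/j! ≈ 0.4816.

0.4816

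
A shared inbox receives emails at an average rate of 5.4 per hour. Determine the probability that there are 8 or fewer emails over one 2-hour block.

0.2502

Over the interval, μ = 5.4 × 2 = 10.8 (a 2-hour block = 2 hours).
P(N ≤ 8) = Σ_{j=0}^{8} e^(−μ) μ^j/j! ≈ 0.2502.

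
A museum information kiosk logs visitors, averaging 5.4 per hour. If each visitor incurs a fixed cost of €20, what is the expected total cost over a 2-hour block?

€216

E[N] = 5.4 × 2 = 10.8 (a 2-hour block = 2 hours); E[cost] = 10.8 × €20 = €216.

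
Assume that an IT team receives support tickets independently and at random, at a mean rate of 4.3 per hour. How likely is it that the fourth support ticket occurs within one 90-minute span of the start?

0.8847

Over the interval, μ = 4.3 × 1.5 = 6.45 (a 90-minute span = 1.5 hours).
The fourth arrival falls in the interval iff at least 4 events occur there: P(S_4 ≤ t) = P(N ≥ 4) = 1 − P(N ≤ 3) ≈ 0.8847.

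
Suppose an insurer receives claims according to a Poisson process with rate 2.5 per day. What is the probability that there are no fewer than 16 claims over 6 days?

0.4319

Over the interval, μ = 2.5 × 6 = 15 (6 days).
P(N ≥ 16) = 1 − P(N ≤ 15) = 1 − Σ_{j=0}^{15} e^(−μ) μ^j/j! ≈ 0.4319.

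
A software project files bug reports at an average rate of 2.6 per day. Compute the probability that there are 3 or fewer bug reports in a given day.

0.7360

With mean μ = 2.6 per day,
P(N ≤ 3) = Σ_{j=0}^{3} e^(−μ) μ^j/j! ≈ 0.7360.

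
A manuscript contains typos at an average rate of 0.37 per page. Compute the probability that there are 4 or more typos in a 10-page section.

Over the interval, μ = 0.37 × 10 = 3.7 (a 10-page section = 10 pages).
P(N ≥ 4) = 1 − P(N ≤ 3) = 1 − Σ_{j=0}^{3} e^(−μ) μ^j/j! ≈ 0.5058.

0.5058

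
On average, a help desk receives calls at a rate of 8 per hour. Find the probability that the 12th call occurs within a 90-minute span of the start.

Over the interval, μ = 8 × 1.5 = 12 (a 90-minute span = 1.5 hours).
The 12th arrival falls in the interval iff at least 12 events occur there: P(S_12 ≤ t) = P(N ≥ 12) = 1 − P(N ≤ 11) ≈ 0.5384.

0.5384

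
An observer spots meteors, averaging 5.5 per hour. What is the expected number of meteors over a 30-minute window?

E[N] = λt = 5.5 × 0.5 = 2.75 (a 30-minute window = 0.5 hours).

2.75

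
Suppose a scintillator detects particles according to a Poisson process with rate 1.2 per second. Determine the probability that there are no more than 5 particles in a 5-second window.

0.4457

Over the interval, μ = 1.2 × 5 = 6 (a 5-second window = 5 seconds).
P(N ≤ 5) = Σ_{j=0}^{5} e^(−μ) μ^j/j! ≈ 0.4457.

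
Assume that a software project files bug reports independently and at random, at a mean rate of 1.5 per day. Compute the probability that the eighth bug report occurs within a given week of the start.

0.8215

Over the interval, μ = 1.5 × 7 = 10.5 (a week = 7 days).
The eighth arrival falls in the interval iff at least 8 events occur there: P(S_8 ≤ t) = P(N ≥ 8) = 1 − P(N ≤ 7) ≈ 0.8215.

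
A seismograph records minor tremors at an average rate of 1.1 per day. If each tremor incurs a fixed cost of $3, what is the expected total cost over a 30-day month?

E[N] = 1.1 × 30 = 33 (a 30-day month = 30 days); E[cost] = 33 × $3 = $99.

$99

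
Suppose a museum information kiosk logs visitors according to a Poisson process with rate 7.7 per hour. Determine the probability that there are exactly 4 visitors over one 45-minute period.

Over the interval, μ = 7.7 × 0.75 = 5.775 (a 45-minute period = 0.75 hours).
P(N = 4) = e^(−μ) μ^4/4! = e^(−5.775) · 5.775^4/24 ≈ 0.1439.

0.1439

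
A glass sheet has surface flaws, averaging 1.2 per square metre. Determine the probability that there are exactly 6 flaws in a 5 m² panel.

Over the interval, μ = 1.2 × 5 = 6 (a 5 m² panel = 5 square metres).
P(N = 6) = e^(−μ) μ^6/6! = e^(−6) · 6^6/720 ≈ 0.1606.

0.1606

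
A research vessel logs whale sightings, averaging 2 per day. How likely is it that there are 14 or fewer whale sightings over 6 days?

Over the interval, μ = 2 × 6 = 12 (6 days).
P(N ≤ 14) = Σ_{j=0}^{14} e^(−μ) μ^j/j! ≈ 0.7720.

0.7720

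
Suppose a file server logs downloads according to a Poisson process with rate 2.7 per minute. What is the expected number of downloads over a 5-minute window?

E[N] = λt = 2.7 × 5 = 13.5 (a 5-minute window = 5 minutes).

13.5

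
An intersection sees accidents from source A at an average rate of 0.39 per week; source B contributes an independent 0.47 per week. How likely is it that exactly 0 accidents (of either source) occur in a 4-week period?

Independent Poisson processes superpose: combined rate λ = 0.39 + 0.47 = 0.86 per week.
Over the interval, μ = 0.86 × 4 = 3.44 (a 4-week period = 4 weeks).
P(N = 0) = e^(−3.44) · 3.44^0/0! ≈ 0.0321.

0.0321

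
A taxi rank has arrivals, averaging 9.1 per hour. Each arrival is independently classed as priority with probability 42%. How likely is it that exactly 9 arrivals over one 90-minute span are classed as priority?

0.0597

Thinning: the arrivals that are classed as priority themselves form a Poisson process with rate 0.42 × 9.1 = 3.822 per hour.
Over the interval, μ = 3.822 × 1.5 = 5.733 (a 90-minute span = 1.5 hours).
P(N = 9) = e^(−5.733) · 5.733^9/9! ≈ 0.0597.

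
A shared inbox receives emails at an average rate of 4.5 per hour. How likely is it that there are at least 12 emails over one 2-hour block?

Over the interval, μ = 4.5 × 2 = 9 (a 2-hour block = 2 hours).
P(N ≥ 12) = 1 − P(N ≤ 11) = 1 − Σ_{j=0}^{11} e^(−μ) μ^j/j! ≈ 0.1970.

0.1970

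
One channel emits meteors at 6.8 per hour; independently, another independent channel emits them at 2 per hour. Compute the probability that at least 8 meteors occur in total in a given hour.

0.6522

Independent Poisson processes superpose: combined rate λ = 6.8 + 2 = 8.8 per hour.
So μ = 8.8.
P(N ≥ 8) = 1 − P(N ≤ 7) ≈ 0.6522.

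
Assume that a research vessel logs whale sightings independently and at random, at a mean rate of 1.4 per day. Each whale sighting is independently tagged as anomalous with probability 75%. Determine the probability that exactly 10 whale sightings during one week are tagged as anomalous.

Thinning: the whale sightings that are tagged as anomalous themselves form a Poisson process with rate 0.75 × 1.4 = 1.05 per day.
Over the interval, μ = 1.05 × 7 = 7.35 (a week = 7 days).
P(N = 10) = e^(−7.35) · 7.35^10/10! ≈ 0.0815.

0.0815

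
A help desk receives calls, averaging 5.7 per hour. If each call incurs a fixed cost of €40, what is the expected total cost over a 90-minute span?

E[N] = 5.7 × 1.5 = 8.55 (a 90-minute span = 1.5 hours); E[cost] = 8.55 × €40 = €342.

€342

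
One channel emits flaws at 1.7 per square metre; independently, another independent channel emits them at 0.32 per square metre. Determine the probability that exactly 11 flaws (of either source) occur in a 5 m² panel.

Independent Poisson processes superpose: combined rate λ = 1.7 + 0.32 = 2.02 per square metre.
Over the interval, μ = 2.02 × 5 = 10.1 (a 5 m² panel = 5 square metres).
P(N = 11) = e^(−10.1) · 10.1^11/11! ≈ 0.1148.

0.1148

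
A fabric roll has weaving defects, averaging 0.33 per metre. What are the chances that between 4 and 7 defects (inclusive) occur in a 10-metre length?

Over the interval, μ = 0.33 × 10 = 3.3 (a 10-metre length = 10 metres).
P(4 ≤ N ≤ 7) = Σ_{j=4}^{7} e^(−3.3) · 3.3^j/j! ≈ 0.3999.

0.3999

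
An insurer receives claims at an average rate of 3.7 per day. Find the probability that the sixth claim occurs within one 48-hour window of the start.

Over the interval, μ = 3.7 × 2 = 7.4 (a 48-hour window = 2 days).
The sixth arrival falls in the interval iff at least 6 events occur there: P(S_6 ≤ t) = P(N ≥ 6) = 1 − P(N ≤ 5) ≈ 0.7474.

0.7474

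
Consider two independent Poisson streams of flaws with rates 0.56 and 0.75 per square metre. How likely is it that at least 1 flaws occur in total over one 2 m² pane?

Independent Poisson processes superpose: combined rate λ = 0.56 + 0.75 = 1.31 per square metre.
Over the interval, μ = 1.31 × 2 = 2.62 (a 2 m² pane = 2 square metres).
P(N ≥ 1) = 1 − P(N ≤ 0) ≈ 0.9272.

0.9272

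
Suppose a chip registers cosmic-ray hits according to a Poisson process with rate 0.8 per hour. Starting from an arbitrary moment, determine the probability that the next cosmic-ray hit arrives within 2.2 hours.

0.8280

Inter-arrival times are exponential with rate λ = 0.8 per hour.
P(T ≤ 2.2) = 1 − e^(−λt) = 1 − e^(−0.8 × 2.2) = 1 − e^(−1.76) ≈ 0.8280.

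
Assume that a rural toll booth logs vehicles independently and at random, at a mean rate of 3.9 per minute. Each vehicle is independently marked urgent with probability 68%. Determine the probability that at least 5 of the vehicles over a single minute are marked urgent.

0.1300

Thinning: the vehicles that are marked urgent themselves form a Poisson process with rate 0.68 × 3.9 = 2.652 per minute.
So μ = 2.652.
P(N ≥ 5) = 1 − P(N ≤ 4) ≈ 0.1300.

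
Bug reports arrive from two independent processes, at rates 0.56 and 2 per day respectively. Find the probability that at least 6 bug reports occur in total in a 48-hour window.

0.4051

Independent Poisson processes superpose: combined rate λ = 0.56 + 2 = 2.56 per day.
Over the interval, μ = 2.56 × 2 = 5.12 (a 48-hour window = 2 days).
P(N ≥ 6) = 1 − P(N ≤ 5) ≈ 0.4051.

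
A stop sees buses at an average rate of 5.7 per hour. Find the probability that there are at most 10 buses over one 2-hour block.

Over the interval, μ = 5.7 × 2 = 11.4 (a 2-hour block = 2 hours).
P(N ≤ 10) = Σ_{j=0}^{10} e^(−μ) μ^j/j! ≈ 0.4131.

0.4131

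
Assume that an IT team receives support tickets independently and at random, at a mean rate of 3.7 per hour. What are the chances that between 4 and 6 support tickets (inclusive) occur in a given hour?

With mean μ = 3.7 per hour,
P(4 ≤ N ≤ 6) = Σ_{j=4}^{6} e^(−3.7) · 3.7^j/j! ≈ 0.4240.

0.4240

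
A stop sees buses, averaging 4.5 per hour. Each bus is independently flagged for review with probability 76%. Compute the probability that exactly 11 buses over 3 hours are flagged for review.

0.1163

Thinning: the buses that are flagged for review themselves form a Poisson process with rate 0.76 × 4.5 = 3.42 per hour.
Over the interval, μ = 3.42 × 3 = 10.26 (3 hours).
P(N = 11) = e^(−10.26) · 10.26^11/11! ≈ 0.1163.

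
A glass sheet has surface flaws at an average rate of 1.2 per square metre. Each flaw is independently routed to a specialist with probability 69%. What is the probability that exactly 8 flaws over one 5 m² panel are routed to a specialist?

0.0341

Thinning: the flaws that are routed to a specialist themselves form a Poisson process with rate 0.69 × 1.2 = 0.828 per square metre.
Over the interval, μ = 0.828 × 5 = 4.14 (a 5 m² panel = 5 square metres).
P(N = 8) = e^(−4.14) · 4.14^8/8! ≈ 0.0341.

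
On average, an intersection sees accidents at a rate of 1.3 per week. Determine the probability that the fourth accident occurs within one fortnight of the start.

Over the interval, μ = 1.3 × 2 = 2.6 (a fortnight = 2 weeks).
The fourth arrival falls in the interval iff at least 4 events occur there: P(S_4 ≤ t) = P(N ≥ 4) = 1 − P(N ≤ 3) ≈ 0.2640.

0.2640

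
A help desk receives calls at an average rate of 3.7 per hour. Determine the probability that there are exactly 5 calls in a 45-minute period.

0.0855

Over the interval, μ = 3.7 × 0.75 = 2.775 (a 45-minute period = 0.75 hours).
P(N = 5) = e^(−μ) μ^5/5! = e^(−2.775) · 2.775^5/120 ≈ 0.0855.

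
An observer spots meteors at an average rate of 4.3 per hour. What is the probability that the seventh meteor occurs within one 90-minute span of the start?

0.4656

Over the interval, μ = 4.3 × 1.5 = 6.45 (a 90-minute span = 1.5 hours).
The seventh arrival falls in the interval iff at least 7 events occur there: P(S_7 ≤ t) = P(N ≥ 7) = 1 − P(N ≤ 6) ≈ 0.4656.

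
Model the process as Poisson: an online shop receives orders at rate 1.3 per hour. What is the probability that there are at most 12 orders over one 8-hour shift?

Over the interval, μ = 1.3 × 8 = 10.4 (an 8-hour shift = 8 hours).
P(N ≤ 12) = Σ_{j=0}^{12} e^(−μ) μ^j/j! ≈ 0.7522.

0.7522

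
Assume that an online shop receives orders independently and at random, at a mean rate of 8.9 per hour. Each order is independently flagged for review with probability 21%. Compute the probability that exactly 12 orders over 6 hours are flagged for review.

0.1113

Thinning: the orders that are flagged for review themselves form a Poisson process with rate 0.21 × 8.9 = 1.869 per hour.
Over the interval, μ = 1.869 × 6 = 11.214 (6 hours).
P(N = 12) = e^(−11.214) · 11.214^12/12! ≈ 0.1113.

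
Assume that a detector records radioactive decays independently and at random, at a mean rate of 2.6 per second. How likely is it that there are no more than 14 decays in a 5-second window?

Over the interval, μ = 2.6 × 5 = 13 (a 5-second window = 5 seconds).
P(N ≤ 14) = Σ_{j=0}^{14} e^(−μ) μ^j/j! ≈ 0.6751.

0.6751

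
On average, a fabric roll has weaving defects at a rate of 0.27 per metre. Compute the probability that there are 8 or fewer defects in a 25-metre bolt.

0.7611

Over the interval, μ = 0.27 × 25 = 6.75 (a 25-metre bolt = 25 metres).
P(N ≤ 8) = Σ_{j=0}^{8} e^(−μ) μ^j/j! ≈ 0.7611.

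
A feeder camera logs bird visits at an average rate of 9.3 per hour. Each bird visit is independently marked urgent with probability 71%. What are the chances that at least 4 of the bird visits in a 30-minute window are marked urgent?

Thinning: the bird visits that are marked urgent themselves form a Poisson process with rate 0.71 × 9.3 = 6.603 per hour.
Over the interval, μ = 6.603 × 0.5 = 3.3015 (a 30-minute window = 0.5 hours).
P(N ≥ 4) = 1 − P(N ≤ 3) ≈ 0.4200.

0.4200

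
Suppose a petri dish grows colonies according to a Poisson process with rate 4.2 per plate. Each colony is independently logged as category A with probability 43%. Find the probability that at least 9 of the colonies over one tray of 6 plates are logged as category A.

0.7531

Thinning: the colonies that are logged as category A themselves form a Poisson process with rate 0.43 × 4.2 = 1.806 per plate.
Over the interval, μ = 1.806 × 6 = 10.836 (a tray of 6 plates = 6 plates).
P(N ≥ 9) = 1 − P(N ≤ 8) ≈ 0.7531.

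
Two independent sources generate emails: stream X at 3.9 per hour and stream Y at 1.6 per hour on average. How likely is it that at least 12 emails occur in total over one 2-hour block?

0.4207

Independent Poisson processes superpose: combined rate λ = 3.9 + 1.6 = 5.5 per hour.
Over the interval, μ = 5.5 × 2 = 11 (a 2-hour block = 2 hours).
P(N ≥ 12) = 1 − P(N ≤ 11) ≈ 0.4207.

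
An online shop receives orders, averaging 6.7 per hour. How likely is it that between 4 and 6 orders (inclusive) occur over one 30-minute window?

Over the interval, μ = 6.7 × 0.5 = 3.35 (a 30-minute window = 0.5 hours).
P(4 ≤ N ≤ 6) = Σ_{j=4}^{6} e^(−3.35) · 3.35^j/j! ≈ 0.3763.

0.3763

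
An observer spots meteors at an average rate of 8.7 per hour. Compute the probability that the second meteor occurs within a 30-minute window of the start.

0.9309

Over the interval, μ = 8.7 × 0.5 = 4.35 (a 30-minute window = 0.5 hours).
The second arrival falls in the interval iff at least 2 events occur there: P(S_2 ≤ t) = P(N ≥ 2) = 1 − P(N ≤ 1) ≈ 0.9309.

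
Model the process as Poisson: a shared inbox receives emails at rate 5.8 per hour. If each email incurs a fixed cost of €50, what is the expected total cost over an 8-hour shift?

€2320

E[N] = 5.8 × 8 = 46.4 (an 8-hour shift = 8 hours); E[cost] = 46.4 × €50 = €2320.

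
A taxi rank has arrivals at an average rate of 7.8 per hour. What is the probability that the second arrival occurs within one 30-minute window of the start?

0.9008

Over the interval, μ = 7.8 × 0.5 = 3.9 (a 30-minute window = 0.5 hours).
The second arrival falls in the interval iff at least 2 events occur there: P(S_2 ≤ t) = P(N ≥ 2) = 1 − P(N ≤ 1) ≈ 0.9008.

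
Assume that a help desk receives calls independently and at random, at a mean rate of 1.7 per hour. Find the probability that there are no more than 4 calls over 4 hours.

0.1920

Over the interval, μ = 1.7 × 4 = 6.8 (4 hours).
P(N ≤ 4) = Σ_{j=0}^{4} e^(−μ) μ^j/j! ≈ 0.1920.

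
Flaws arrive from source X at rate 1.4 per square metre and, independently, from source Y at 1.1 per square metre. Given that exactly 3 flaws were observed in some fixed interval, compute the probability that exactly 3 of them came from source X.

Given the total, each event is independently from source X with probability p = λ_X/(λ_X+λ_Y) = 1.4/2.5 = 0.5600.
So K ~ Binomial(3, 1.4/2.5): P(K = 3) = C(3,3) · (1.4/2.5)^3 · (1.1/2.5)^0 ≈ 0.1756.

0.1756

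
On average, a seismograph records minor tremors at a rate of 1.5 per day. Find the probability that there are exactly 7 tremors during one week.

Over the interval, μ = 1.5 × 7 = 10.5 (a week = 7 days).
P(N = 7) = e^(−μ) μ^7/7! = e^(−10.5) · 10.5^7/5040 ≈ 0.0769.

0.0769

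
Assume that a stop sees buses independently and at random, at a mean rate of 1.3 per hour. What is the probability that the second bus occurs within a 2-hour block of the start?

0.7326

Over the interval, μ = 1.3 × 2 = 2.6 (a 2-hour block = 2 hours).
The second arrival falls in the interval iff at least 2 events occur there: P(S_2 ≤ t) = P(N ≥ 2) = 1 − P(N ≤ 1) ≈ 0.7326.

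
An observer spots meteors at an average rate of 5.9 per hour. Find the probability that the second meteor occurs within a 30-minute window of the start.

0.7933

Over the interval, μ = 5.9 × 0.5 = 2.95 (a 30-minute window = 0.5 hours).
The second arrival falls in the interval iff at least 2 events occur there: P(S_2 ≤ t) = P(N ≥ 2) = 1 − P(N ≤ 1) ≈ 0.7933.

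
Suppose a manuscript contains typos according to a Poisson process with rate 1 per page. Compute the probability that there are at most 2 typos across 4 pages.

Over the interval, μ = 1 × 4 = 4 (4 pages).
P(N ≤ 2) = Σ_{j=0}^{2} e^(−μ) μ^j/j! ≈ 0.2381.

0.2381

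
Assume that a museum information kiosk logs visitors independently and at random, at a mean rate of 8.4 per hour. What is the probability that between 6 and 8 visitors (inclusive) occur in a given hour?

0.3796

With mean μ = 8.4 per hour,
P(6 ≤ N ≤ 8) = Σ_{j=6}^{8} e^(−8.4) · 8.4^j/j! ≈ 0.3796.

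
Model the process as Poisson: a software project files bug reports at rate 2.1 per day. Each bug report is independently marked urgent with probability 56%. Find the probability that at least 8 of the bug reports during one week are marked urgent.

Thinning: the bug reports that are marked urgent themselves form a Poisson process with rate 0.56 × 2.1 = 1.176 per day.
Over the interval, μ = 1.176 × 7 = 8.232 (a week = 7 days).
P(N ≥ 8) = 1 − P(N ≤ 7) ≈ 0.5789.

0.5789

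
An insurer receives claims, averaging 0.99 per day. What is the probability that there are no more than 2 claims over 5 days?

Over the interval, μ = 0.99 × 5 = 4.95 (5 days).
P(N ≤ 2) = Σ_{j=0}^{2} e^(−μ) μ^j/j! ≈ 0.1289.

0.1289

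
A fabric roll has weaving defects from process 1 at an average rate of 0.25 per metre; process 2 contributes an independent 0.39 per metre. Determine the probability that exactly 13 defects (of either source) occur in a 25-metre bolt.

Independent Poisson processes superpose: combined rate λ = 0.25 + 0.39 = 0.64 per metre.
Over the interval, μ = 0.64 × 25 = 16 (a 25-metre bolt = 25 metres).
P(N = 13) = e^(−16) · 16^13/13! ≈ 0.0814.

0.0814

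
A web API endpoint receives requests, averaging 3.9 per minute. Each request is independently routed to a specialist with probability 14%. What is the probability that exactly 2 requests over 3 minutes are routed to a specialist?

Thinning: the requests that are routed to a specialist themselves form a Poisson process with rate 0.14 × 3.9 = 0.546 per minute.
Over the interval, μ = 0.546 × 3 = 1.638 (3 minutes).
P(N = 2) = e^(−1.638) · 1.638^2/2! ≈ 0.2607.

0.2607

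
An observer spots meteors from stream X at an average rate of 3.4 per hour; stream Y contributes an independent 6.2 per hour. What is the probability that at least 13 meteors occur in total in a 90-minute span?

Independent Poisson processes superpose: combined rate λ = 3.4 + 6.2 = 9.6 per hour.
Over the interval, μ = 9.6 × 1.5 = 14.4 (a 90-minute span = 1.5 hours).
P(N ≥ 13) = 1 − P(N ≤ 12) ≈ 0.6797.

0.6797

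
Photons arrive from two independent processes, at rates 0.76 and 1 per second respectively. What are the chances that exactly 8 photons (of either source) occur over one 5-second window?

Independent Poisson processes superpose: combined rate λ = 0.76 + 1 = 1.76 per second.
Over the interval, μ = 1.76 × 5 = 8.8 (a 5-second window = 5 seconds).
P(N = 8) = e^(−8.8) · 8.8^8/8! ≈ 0.1344.

0.1344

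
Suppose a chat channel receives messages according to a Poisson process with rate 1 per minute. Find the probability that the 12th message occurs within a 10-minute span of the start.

0.3032

Over the interval, μ = 1 × 10 = 10 (a 10-minute span = 10 minutes).
The 12th arrival falls in the interval iff at least 12 events occur there: P(S_12 ≤ t) = P(N ≥ 12) = 1 − P(N ≤ 11) ≈ 0.3032.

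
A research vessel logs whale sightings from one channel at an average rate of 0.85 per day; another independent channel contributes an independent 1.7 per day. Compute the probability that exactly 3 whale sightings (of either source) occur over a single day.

Independent Poisson processes superpose: combined rate λ = 0.85 + 1.7 = 2.55 per day.
So μ = 2.55.
P(N = 3) = e^(−2.55) · 2.55^3/3! ≈ 0.2158.

0.2158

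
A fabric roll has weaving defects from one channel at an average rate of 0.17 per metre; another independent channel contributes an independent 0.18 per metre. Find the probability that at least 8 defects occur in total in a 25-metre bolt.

Independent Poisson processes superpose: combined rate λ = 0.17 + 0.18 = 0.35 per metre.
Over the interval, μ = 0.35 × 25 = 8.75 (a 25-metre bolt = 25 metres).
P(N ≥ 8) = 1 − P(N ≤ 7) ≈ 0.6460.

0.6460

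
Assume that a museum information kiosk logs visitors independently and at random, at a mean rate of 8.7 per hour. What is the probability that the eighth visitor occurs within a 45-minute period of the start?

Over the interval, μ = 8.7 × 0.75 = 6.525 (a 45-minute period = 0.75 hours).
The eighth arrival falls in the interval iff at least 8 events occur there: P(S_8 ≤ t) = P(N ≥ 8) = 1 − P(N ≤ 7) ≈ 0.3309.

0.3309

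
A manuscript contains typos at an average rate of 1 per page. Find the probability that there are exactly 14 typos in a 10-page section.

Over the interval, μ = 1 × 10 = 10 (a 10-page section = 10 pages).
P(N = 14) = e^(−μ) μ^14/14! = e^(−10) · 10^14/87178291200 ≈ 0.0521.

0.0521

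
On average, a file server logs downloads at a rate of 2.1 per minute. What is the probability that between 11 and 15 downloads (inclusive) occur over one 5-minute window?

0.4109

Over the interval, μ = 2.1 × 5 = 10.5 (a 5-minute window = 5 minutes).
P(11 ≤ N ≤ 15) = Σ_{j=11}^{15} e^(−10.5) · 10.5^j/j! ≈ 0.4109.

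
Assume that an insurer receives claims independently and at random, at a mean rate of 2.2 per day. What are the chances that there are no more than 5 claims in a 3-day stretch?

0.3547

Over the interval, μ = 2.2 × 3 = 6.6 (a 3-day stretch = 3 days).
P(N ≤ 5) = Σ_{j=0}^{5} e^(−μ) μ^j/j! ≈ 0.3547.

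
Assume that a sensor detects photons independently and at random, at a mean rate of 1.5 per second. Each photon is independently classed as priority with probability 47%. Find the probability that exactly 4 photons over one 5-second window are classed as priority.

Thinning: the photons that are classed as priority themselves form a Poisson process with rate 0.47 × 1.5 = 0.705 per second.
Over the interval, μ = 0.705 × 5 = 3.525 (a 5-second window = 5 seconds).
P(N = 4) = e^(−3.525) · 3.525^4/4! ≈ 0.1895.

0.1895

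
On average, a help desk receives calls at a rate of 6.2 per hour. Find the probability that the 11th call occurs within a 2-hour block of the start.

Over the interval, μ = 6.2 × 2 = 12.4 (a 2-hour block = 2 hours).
The 11th arrival falls in the interval iff at least 11 events occur there: P(S_11 ≤ t) = P(N ≥ 11) = 1 − P(N ≤ 10) ≈ 0.6933.

0.6933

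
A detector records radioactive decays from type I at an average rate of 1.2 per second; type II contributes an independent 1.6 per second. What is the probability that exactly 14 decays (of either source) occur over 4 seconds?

0.0767

Independent Poisson processes superpose: combined rate λ = 1.2 + 1.6 = 2.8 per second.
Over the interval, μ = 2.8 × 4 = 11.2 (4 seconds).
P(N = 14) = e^(−11.2) · 11.2^14/14! ≈ 0.0767.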